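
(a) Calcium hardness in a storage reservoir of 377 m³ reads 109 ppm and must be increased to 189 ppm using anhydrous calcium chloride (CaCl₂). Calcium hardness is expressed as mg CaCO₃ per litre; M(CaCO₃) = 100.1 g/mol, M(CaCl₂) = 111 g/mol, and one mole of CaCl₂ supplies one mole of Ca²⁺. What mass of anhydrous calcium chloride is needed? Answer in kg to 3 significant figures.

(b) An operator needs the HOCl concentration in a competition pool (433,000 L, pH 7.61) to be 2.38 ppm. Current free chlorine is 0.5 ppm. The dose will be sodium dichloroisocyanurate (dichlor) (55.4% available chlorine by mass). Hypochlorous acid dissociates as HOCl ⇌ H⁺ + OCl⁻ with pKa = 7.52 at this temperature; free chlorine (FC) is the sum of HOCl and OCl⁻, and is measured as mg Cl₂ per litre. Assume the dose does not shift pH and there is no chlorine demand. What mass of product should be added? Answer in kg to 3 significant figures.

(a) 33.4 kg; (b) 3.76 kg

(a) Volume: 377 m³ = 377,000 L.
(a) Hardness to add: (189 − 109) = 80 mg/L as CaCO₃ × 377,000 L = 30,160 g as CaCO₃.
(a) Moles of Ca²⁺ (1 mol Ca²⁺ ≡ 1 mol CaCO₃): 30,160 / 100.1 g/mol = 301.3 mol.
(a) Mass of CaCl₂: 301.3 × 111 = 33,440 g.

(b) [OCl⁻]/[HOCl] = 10^(pH − pKa) = 10^(7.61 − 7.52) = 1.23; fraction as HOCl = 1/(1 + 1.23) = 0.4484.
(b) Free chlorine required for 2.38 ppm HOCl: 2.38 / 0.4484 = 5.308 ppm.
(b) FC to add: 5.308 − 0.5 = 4.808 mg/L as Cl₂.
(b) Cl₂ equivalent: 4.808 mg/L × 433,000 L = 2082 g.
(b) Product at 55.4% available Cl: 2082 / 0.554 = 3758 g.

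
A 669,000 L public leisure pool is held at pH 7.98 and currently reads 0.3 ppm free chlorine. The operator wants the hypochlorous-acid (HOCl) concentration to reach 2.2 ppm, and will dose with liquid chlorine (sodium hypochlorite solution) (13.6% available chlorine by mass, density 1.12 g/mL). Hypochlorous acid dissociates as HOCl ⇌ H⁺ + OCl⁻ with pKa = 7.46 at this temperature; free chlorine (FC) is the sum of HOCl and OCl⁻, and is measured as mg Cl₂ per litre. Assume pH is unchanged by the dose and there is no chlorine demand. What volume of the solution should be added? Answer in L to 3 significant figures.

40.3 L

[OCl⁻]/[HOCl] = 10^(pH − pKa) = 10^(7.98 − 7.46) = 3.311; fraction as HOCl = 1/(1 + 3.311) = 0.2319.
Free chlorine required for 2.2 ppm HOCl: 2.2 / 0.2319 = 9.485 ppm.
FC to add: 9.485 − 0.3 = 9.185 mg/L as Cl₂.
Cl₂ equivalent: 9.185 mg/L × 669,000 L = 6145 g.
Product at 13.6% available Cl: 6145 / 0.136 = 45,180 g.
Volume: 45,180 g ÷ 1.12 g/mL = 40,340 mL.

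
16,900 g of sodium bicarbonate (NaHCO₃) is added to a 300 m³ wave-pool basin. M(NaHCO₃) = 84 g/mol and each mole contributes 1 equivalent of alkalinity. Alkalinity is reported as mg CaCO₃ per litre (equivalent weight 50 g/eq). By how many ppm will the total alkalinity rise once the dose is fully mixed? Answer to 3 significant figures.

Volume: 300 m³ = 300,000 L.
Moles of NaHCO₃: 16,900 g ÷ 84 g/mol = 201.2 mol → 201.2 eq of alkalinity.
As CaCO₃: 201.2 eq × 50 g/eq = 10,060 g.
Rise: 10,060 g / 300,000 L × 1000 = 33.53 mg/L.

33.5 ppm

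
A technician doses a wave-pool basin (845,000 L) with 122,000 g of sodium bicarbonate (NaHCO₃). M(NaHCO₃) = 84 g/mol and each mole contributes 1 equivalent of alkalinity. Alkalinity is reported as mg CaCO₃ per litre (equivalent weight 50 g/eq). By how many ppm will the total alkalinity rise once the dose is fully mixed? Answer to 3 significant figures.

85.9 ppm

Moles of NaHCO₃: 122,000 g ÷ 84 g/mol = 1452 mol → 1452 eq of alkalinity.
As CaCO₃: 1452 eq × 50 g/eq = 72,620 g.
Rise: 72,620 g / 845,000 L × 1000 = 85.94 mg/L.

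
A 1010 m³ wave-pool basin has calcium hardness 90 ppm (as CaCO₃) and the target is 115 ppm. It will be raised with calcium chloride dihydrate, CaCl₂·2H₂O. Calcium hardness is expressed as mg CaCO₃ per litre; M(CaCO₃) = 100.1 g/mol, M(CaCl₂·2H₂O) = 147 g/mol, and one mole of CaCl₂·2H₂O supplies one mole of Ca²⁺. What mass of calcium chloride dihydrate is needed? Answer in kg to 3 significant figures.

37.1 kg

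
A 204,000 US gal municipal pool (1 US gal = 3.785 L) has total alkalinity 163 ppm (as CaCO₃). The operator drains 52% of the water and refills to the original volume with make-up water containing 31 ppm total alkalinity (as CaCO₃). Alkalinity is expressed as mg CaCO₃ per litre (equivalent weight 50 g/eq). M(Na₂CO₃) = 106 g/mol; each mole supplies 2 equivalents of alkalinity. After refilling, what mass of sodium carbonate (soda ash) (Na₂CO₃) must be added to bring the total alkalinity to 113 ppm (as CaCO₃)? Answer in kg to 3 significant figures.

Volume: 204,000 US gal × 3.785 L/gal = 772,140 L.
After draining 52% and refilling: 163 × 0.48 + 31 × 0.52 = 94.36 ppm.
Deficit to target: 113 − 94.36 = 18.64 mg/L.
As CaCO₃: 18.64 mg/L × 772,140 L = 14,390 g; ÷ 50 g/eq ÷ 2 = 143.9 mol Na₂CO₃.
Mass: 143.9 × 106 = 15,260 g.

15.3 kg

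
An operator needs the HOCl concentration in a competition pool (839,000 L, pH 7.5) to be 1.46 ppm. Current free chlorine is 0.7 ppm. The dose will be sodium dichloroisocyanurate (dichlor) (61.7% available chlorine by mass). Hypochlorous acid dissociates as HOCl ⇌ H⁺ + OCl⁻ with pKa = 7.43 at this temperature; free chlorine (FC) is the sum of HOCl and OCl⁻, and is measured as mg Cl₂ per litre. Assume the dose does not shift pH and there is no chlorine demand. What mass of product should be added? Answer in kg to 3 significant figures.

3.37 kg

[OCl⁻]/[HOCl] = 10^(pH − pKa) = 10^(7.5 − 7.43) = 1.175; fraction as HOCl = 1/(1 + 1.175) = 0.4598.
Free chlorine required for 1.46 ppm HOCl: 1.46 / 0.4598 = 3.175 ppm.
FC to add: 3.175 − 0.7 = 2.475 mg/L as Cl₂.
Cl₂ equivalent: 2.475 mg/L × 839,000 L = 2077 g.
Product at 61.7% available Cl: 2077 / 0.617 = 3366 g.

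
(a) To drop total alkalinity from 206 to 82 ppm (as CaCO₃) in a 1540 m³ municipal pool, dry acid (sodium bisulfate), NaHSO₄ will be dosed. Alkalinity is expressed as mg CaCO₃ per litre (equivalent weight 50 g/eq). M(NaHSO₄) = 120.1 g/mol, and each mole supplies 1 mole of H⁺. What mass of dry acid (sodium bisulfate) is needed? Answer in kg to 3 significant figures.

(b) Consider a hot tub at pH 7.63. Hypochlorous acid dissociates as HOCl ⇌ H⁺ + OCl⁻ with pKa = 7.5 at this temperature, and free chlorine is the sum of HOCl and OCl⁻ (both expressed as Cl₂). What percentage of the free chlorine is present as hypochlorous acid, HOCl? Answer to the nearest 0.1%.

(a) 459 kg; (b) 42.6%

(a) Volume: 1540 m³ = 1,540,000 L.
(a) Alkalinity to neutralize: (206 − 82) = 124 mg/L as CaCO₃ × 1,540,000 L = 191,000 g as CaCO₃.
(a) Equivalents of H⁺ required: 191,000 ÷ 50 g/eq = 3819 eq = 3819 mol NaHSO₄.
(a) Mass of NaHSO₄: 3819 × 120.1 = 458,700 g.

(b) [OCl⁻]/[HOCl] = 10^(pH − pKa) = 10^(7.63 − 7.5) = 10^0.13 = 1.349.
(b) Fraction as HOCl = 1 / (1 + 1.349) = 0.4257.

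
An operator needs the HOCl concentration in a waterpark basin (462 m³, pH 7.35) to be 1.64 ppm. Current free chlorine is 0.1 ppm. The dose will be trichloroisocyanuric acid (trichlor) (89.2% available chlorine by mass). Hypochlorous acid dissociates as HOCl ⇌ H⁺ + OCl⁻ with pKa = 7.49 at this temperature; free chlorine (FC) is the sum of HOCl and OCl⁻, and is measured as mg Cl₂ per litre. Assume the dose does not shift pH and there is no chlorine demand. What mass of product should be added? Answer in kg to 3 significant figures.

1.41 kg

Volume: 462 m³ = 462,000 L.
[OCl⁻]/[HOCl] = 10^(pH − pKa) = 10^(7.35 − 7.49) = 0.7244; fraction as HOCl = 1/(1 + 0.7244) = 0.5799.
Free chlorine required for 1.64 ppm HOCl: 1.64 / 0.5799 = 2.828 ppm.
FC to add: 2.828 − 0.1 = 2.728 mg/L as Cl₂.
Cl₂ equivalent: 2.728 mg/L × 462,000 L = 1260 g.
Product at 89.2% available Cl: 1260 / 0.892 = 1413 g.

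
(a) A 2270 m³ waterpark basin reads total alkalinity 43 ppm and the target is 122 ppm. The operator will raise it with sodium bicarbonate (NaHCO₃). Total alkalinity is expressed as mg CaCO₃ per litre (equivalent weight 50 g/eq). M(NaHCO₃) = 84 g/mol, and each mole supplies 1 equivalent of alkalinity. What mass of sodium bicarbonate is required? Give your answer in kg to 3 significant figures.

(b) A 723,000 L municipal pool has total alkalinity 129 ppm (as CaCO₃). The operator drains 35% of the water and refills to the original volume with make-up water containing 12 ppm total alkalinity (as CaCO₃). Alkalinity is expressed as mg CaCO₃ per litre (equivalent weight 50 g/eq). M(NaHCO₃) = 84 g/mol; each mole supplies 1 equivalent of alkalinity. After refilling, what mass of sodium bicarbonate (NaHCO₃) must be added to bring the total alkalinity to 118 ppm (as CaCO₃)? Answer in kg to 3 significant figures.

(a) Volume: 2270 m³ = 2,270,000 L.
(a) Alkalinity to add: (122 − 43) = 79 mg/L as CaCO₃ × 2,270,000 L = 179,300 g as CaCO₃.
(a) Equivalents: 179,300 g ÷ 50 g/eq = 3587 eq.
(a) NaHCO₃ supplies 1 eq per mole → 3587 mol.
(a) Mass: 3587 mol × 84 g/mol = 301,300 g.

(b) After draining 35% and refilling: 129 × 0.65 + 12 × 0.35 = 88.05 ppm.
(b) Deficit to target: 118 − 88.05 = 29.95 mg/L.
(b) As CaCO₃: 29.95 mg/L × 723,000 L = 21,650 g; ÷ 50 g/eq ÷ 1 = 433.1 mol NaHCO₃.
(b) Mass: 433.1 × 84 = 36,380 g.

(a) 301 kg; (b) 36.4 kg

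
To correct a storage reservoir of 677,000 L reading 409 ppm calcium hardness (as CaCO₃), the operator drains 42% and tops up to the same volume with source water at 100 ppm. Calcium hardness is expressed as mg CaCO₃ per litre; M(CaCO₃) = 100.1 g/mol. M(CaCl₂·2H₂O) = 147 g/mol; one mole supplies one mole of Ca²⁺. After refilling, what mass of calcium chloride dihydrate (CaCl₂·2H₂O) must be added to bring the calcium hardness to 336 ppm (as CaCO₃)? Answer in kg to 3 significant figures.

56.5 kg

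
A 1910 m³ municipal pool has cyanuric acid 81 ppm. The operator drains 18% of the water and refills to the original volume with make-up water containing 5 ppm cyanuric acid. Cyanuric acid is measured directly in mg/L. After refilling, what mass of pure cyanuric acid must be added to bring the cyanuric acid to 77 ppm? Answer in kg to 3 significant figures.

18.5 kg

Volume: 1910 m³ = 1,910,000 L.
After draining 18% and refilling: 81 × 0.82 + 5 × 0.18 = 67.32 ppm.
Deficit to target: 77 − 67.32 = 9.68 mg/L.
Mass: 9.68 mg/L × 1,910,000 L = 18,490 g cyanuric acid.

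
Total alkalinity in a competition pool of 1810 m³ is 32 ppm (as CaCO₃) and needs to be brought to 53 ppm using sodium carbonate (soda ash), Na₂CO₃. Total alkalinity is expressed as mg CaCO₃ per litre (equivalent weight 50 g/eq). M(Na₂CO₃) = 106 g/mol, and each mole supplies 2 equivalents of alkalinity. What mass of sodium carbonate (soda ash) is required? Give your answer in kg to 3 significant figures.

40.3 kg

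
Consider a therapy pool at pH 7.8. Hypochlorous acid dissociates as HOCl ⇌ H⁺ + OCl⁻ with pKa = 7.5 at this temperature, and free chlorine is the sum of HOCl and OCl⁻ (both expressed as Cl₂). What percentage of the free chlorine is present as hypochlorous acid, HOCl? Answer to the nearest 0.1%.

33.4%

[OCl⁻]/[HOCl] = 10^(pH − pKa) = 10^(7.8 − 7.5) = 10^0.30 = 1.995.
Fraction as HOCl = 1 / (1 + 1.995) = 0.3339.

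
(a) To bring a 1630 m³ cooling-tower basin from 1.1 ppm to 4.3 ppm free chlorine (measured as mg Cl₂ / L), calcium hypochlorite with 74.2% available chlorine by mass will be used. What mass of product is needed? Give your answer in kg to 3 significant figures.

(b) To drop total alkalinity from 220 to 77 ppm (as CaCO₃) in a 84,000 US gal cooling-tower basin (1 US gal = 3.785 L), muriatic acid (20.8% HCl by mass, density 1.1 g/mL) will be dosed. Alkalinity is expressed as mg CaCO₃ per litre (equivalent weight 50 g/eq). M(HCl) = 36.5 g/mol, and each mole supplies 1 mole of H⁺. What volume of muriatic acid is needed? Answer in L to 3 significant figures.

(a) Volume: 1630 m³ = 1,630,000 L.
(a) Chlorine deficit: 4.3 − 1.1 = 3.2 ppm = 3.2 mg/L as Cl₂.
(a) Cl₂ equivalent needed: 3.2 mg/L × 1,630,000 L = 5,216,000 mg = 5216 g.
(a) Product at 74.2% available chlorine: 5216 / 0.742 = 7030 g.

(b) Volume: 84,000 US gal × 3.785 L/gal = 317,940 L.
(b) Alkalinity to neutralize: (220 − 77) = 143 mg/L as CaCO₃ × 317,940 L = 45,470 g as CaCO₃.
(b) Equivalents of H⁺ required: 45,470 ÷ 50 g/eq = 909.3 eq = 909.3 mol HCl.
(b) Mass of HCl: 909.3 × 36.5 = 33,190 g.
(b) Mass of 20.8% solution: 33,190 / 0.208 = 159,600 g.
(b) Volume: 159,600 g ÷ 1.1 g/mL = 145,100 mL.

(a) 7.03 kg; (b) 145 L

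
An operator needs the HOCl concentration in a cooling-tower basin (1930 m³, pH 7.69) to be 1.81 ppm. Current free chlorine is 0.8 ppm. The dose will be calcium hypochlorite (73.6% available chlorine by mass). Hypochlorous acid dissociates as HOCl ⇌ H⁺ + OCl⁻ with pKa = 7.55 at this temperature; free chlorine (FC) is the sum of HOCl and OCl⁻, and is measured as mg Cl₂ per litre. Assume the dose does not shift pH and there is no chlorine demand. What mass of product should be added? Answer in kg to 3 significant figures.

9.20 kg

Volume: 1930 m³ = 1,930,000 L.
[OCl⁻]/[HOCl] = 10^(pH − pKa) = 10^(7.69 − 7.55) = 1.38; fraction as HOCl = 1/(1 + 1.38) = 0.4201.
Free chlorine required for 1.81 ppm HOCl: 1.81 / 0.4201 = 4.308 ppm.
FC to add: 4.308 − 0.8 = 3.508 mg/L as Cl₂.
Cl₂ equivalent: 3.508 mg/L × 1,930,000 L = 6771 g.
Product at 73.6% available Cl: 6771 / 0.736 = 9200 g.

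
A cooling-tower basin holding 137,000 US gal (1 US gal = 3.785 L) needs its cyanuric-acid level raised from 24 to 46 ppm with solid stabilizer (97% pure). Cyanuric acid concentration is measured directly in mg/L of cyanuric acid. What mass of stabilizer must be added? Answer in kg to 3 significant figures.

11.8 kg

Volume: 137,000 US gal × 3.785 L/gal = 518,545 L.
CYA to add: (46 − 24) = 22 mg/L × 518,545 L = 11,410 g cyanuric acid.
At 97% purity: 11,410 / 0.97 = 11,760 g product.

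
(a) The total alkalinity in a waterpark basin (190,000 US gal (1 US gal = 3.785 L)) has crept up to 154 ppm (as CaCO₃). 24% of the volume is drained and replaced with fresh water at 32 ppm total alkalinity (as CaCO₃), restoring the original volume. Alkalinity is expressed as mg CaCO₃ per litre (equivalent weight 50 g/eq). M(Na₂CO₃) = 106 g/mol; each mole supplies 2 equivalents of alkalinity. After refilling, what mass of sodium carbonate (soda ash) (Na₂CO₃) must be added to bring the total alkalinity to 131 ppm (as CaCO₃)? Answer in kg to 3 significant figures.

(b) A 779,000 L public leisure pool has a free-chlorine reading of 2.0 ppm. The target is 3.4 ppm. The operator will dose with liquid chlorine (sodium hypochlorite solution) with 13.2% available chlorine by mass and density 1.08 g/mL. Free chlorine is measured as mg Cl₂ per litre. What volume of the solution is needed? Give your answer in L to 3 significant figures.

(a) Volume: 190,000 US gal × 3.785 L/gal = 719,150 L.
(a) After draining 24% and refilling: 154 × 0.76 + 32 × 0.24 = 124.72 ppm.
(a) Deficit to target: 131 − 124.72 = 6.28 mg/L.
(a) As CaCO₃: 6.28 mg/L × 719,150 L = 4516 g; ÷ 50 g/eq ÷ 2 = 45.16 mol Na₂CO₃.
(a) Mass: 45.16 × 106 = 4787 g.

(b) Chlorine deficit: 3.4 − 2.0 = 1.4 ppm = 1.4 mg/L as Cl₂.
(b) Cl₂ equivalent needed: 1.4 mg/L × 779,000 L = 1,091,000 mg = 1091 g.
(b) Product at 13.2% available chlorine: 1091 / 0.132 = 8262 g.
(b) Volume at density 1.08 g/mL: 8262 g ÷ 1.08 g/mL = 7650 mL.

(a) 4.79 kg; (b) 7.65 L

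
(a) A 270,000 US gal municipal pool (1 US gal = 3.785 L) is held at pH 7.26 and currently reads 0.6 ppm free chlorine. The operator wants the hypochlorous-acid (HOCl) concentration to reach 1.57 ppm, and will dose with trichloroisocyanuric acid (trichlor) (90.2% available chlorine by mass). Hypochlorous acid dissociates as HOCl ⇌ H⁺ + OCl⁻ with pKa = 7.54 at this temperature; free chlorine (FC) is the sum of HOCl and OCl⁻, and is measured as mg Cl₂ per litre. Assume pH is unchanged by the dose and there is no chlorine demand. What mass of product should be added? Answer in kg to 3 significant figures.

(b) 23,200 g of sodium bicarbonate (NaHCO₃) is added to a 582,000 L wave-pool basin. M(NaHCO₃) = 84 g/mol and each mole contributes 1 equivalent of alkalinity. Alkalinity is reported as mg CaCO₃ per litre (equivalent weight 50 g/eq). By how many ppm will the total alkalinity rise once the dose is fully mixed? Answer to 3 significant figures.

(a) 2.03 kg; (b) 23.7 ppm

(a) Volume: 270,000 US gal × 3.785 L/gal = 1,021,950 L.
(a) [OCl⁻]/[HOCl] = 10^(pH − pKa) = 10^(7.26 − 7.54) = 0.5248; fraction as HOCl = 1/(1 + 0.5248) = 0.6558.
(a) Free chlorine required for 1.57 ppm HOCl: 1.57 / 0.6558 = 2.394 ppm.
(a) FC to add: 2.394 − 0.6 = 1.794 mg/L as Cl₂.
(a) Cl₂ equivalent: 1.794 mg/L × 1,021,950 L = 1833 g.
(a) Product at 90.2% available Cl: 1833 / 0.902 = 2033 g.

(b) Moles of NaHCO₃: 23,200 g ÷ 84 g/mol = 276.2 mol → 276.2 eq of alkalinity.
(b) As CaCO₃: 276.2 eq × 50 g/eq = 13,810 g.
(b) Rise: 13,810 g / 582,000 L × 1000 = 23.73 mg/L.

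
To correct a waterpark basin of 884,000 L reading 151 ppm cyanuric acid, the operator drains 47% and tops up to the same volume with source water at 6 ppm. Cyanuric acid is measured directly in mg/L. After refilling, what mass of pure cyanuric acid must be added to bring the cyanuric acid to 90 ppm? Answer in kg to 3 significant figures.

6.32 kg

After draining 47% and refilling: 151 × 0.53 + 6 × 0.47 = 82.85 ppm.
Deficit to target: 90 − 82.85 = 7.15 mg/L.
Mass: 7.15 mg/L × 884,000 L = 6321 g cyanuric acid.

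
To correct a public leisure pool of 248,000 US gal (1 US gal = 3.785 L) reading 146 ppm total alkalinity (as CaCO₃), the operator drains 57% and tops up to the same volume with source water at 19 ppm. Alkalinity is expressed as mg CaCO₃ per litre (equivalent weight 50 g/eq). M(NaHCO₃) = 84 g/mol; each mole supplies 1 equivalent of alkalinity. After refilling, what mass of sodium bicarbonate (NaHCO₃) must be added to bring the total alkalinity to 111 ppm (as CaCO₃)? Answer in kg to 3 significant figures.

59.0 kg

Volume: 248,000 US gal × 3.785 L/gal = 938,680 L.
After draining 57% and refilling: 146 × 0.43 + 19 × 0.57 = 73.61 ppm.
Deficit to target: 111 − 73.61 = 37.39 mg/L.
As CaCO₃: 37.39 mg/L × 938,680 L = 35,100 g; ÷ 50 g/eq ÷ 1 = 701.9 mol NaHCO₃.
Mass: 701.9 × 84 = 58,960 g.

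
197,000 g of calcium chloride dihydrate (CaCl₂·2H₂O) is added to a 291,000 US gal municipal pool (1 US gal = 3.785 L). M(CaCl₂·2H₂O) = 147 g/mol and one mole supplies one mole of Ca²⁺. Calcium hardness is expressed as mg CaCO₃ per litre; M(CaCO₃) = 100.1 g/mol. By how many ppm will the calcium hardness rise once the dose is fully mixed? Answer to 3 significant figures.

122 ppm

Volume: 291,000 US gal × 3.785 L/gal = 1,101,435 L.
Moles of Ca²⁺: 197,000 g ÷ 147 g/mol = 1340 mol.
As CaCO₃: 1340 mol × 100.1 g/mol = 134,100 g.
Rise: 134,100 g / 1,101,435 L × 1000 = 121.8 mg/L.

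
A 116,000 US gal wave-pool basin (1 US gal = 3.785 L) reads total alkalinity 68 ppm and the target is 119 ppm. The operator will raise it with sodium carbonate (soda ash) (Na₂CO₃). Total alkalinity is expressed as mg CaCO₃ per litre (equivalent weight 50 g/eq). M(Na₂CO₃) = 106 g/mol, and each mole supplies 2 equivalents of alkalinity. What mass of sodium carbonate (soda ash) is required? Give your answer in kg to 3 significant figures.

23.7 kg

Volume: 116,000 US gal × 3.785 L/gal = 439,060 L.
Alkalinity to add: (119 − 68) = 51 mg/L as CaCO₃ × 439,060 L = 22,390 g as CaCO₃.
Equivalents: 22,390 g ÷ 50 g/eq = 447.8 eq.
Each mole of Na₂CO₃ supplies 2 eq, so 447.8 / 2 = 223.9 mol.
Mass: 223.9 mol × 106 g/mol = 23,740 g.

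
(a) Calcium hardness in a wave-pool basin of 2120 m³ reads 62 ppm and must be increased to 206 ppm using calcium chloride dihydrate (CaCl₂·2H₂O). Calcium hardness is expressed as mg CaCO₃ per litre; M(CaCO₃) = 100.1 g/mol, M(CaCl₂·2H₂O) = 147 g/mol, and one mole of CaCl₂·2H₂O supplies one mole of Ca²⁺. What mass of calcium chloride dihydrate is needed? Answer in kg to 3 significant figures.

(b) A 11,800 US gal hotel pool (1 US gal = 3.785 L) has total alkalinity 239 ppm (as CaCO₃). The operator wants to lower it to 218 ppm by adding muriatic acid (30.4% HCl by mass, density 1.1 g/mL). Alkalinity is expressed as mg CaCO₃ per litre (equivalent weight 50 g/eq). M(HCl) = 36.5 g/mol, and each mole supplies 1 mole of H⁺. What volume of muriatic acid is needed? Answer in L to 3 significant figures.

(a) Volume: 2120 m³ = 2,120,000 L.
(a) Hardness to add: (206 − 62) = 144 mg/L as CaCO₃ × 2,120,000 L = 305,300 g as CaCO₃.
(a) Moles of Ca²⁺ (1 mol Ca²⁺ ≡ 1 mol CaCO₃): 305,300 / 100.1 g/mol = 3050 mol.
(a) Mass of CaCl₂·2H₂O: 3050 × 147 = 448,300 g.

(b) Volume: 11,800 US gal × 3.785 L/gal = 44,663 L.
(b) Alkalinity to neutralize: (239 − 218) = 21 mg/L as CaCO₃ × 44,663 L = 937.9 g as CaCO₃.
(b) Equivalents of H⁺ required: 937.9 ÷ 50 g/eq = 18.76 eq = 18.76 mol HCl.
(b) Mass of HCl: 18.76 × 36.5 = 684.7 g.
(b) Mass of 30.4% solution: 684.7 / 0.304 = 2252 g.
(b) Volume: 2252 g ÷ 1.1 g/mL = 2047 mL.

(a) 448 kg; (b) 2.05 L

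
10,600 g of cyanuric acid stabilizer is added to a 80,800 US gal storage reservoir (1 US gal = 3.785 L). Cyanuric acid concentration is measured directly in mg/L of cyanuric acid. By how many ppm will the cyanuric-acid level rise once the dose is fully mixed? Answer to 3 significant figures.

Volume: 80,800 US gal × 3.785 L/gal = 305,828 L.
Rise: 10,600 g / 305,828 L × 1000 = 34.66 mg/L.

34.7 ppm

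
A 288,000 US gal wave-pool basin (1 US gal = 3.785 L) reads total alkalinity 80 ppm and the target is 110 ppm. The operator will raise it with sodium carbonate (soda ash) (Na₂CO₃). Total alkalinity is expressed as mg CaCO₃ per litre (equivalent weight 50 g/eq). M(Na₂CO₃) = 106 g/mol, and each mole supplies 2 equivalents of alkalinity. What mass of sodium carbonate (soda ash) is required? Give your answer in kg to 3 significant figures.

34.7 kg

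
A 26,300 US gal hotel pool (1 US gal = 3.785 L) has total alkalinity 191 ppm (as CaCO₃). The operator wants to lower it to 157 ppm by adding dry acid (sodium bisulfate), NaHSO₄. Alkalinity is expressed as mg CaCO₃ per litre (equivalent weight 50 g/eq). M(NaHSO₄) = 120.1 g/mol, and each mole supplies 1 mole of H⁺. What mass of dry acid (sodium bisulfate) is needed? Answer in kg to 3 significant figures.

Volume: 26,300 US gal × 3.785 L/gal = 99,546 L.
Alkalinity to neutralize: (191 − 157) = 34 mg/L as CaCO₃ × 99,546 L = 3385 g as CaCO₃.
Equivalents of H⁺ required: 3385 ÷ 50 g/eq = 67.69 eq = 67.69 mol NaHSO₄.
Mass of NaHSO₄: 67.69 × 120.1 = 8130 g.

8.13 kg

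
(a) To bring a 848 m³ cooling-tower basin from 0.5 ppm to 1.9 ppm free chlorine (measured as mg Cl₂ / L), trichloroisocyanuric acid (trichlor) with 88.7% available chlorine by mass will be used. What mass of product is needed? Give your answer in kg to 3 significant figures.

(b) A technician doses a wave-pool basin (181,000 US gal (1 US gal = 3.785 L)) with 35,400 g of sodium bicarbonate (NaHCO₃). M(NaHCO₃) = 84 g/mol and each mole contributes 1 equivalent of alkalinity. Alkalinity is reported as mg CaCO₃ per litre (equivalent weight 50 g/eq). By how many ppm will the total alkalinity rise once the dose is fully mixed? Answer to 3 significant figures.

(a) 1.34 kg; (b) 30.8 ppm

(a) Volume: 848 m³ = 848,000 L.
(a) Chlorine deficit: 1.9 − 0.5 = 1.4 ppm = 1.4 mg/L as Cl₂.
(a) Cl₂ equivalent needed: 1.4 mg/L × 848,000 L = 1,187,000 mg = 1187 g.
(a) Product at 88.7% available chlorine: 1187 / 0.887 = 1338 g.

(b) Volume: 181,000 US gal × 3.785 L/gal = 685,085 L.
(b) Moles of NaHCO₃: 35,400 g ÷ 84 g/mol = 421.4 mol → 421.4 eq of alkalinity.
(b) As CaCO₃: 421.4 eq × 50 g/eq = 21,070 g.
(b) Rise: 21,070 g / 685,085 L × 1000 = 30.76 mg/L.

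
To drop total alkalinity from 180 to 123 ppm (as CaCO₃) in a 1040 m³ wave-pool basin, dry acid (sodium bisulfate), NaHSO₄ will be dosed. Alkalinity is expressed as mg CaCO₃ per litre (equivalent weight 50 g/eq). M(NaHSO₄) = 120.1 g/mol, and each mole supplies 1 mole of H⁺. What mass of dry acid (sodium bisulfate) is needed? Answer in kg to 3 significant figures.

142 kg

Volume: 1040 m³ = 1,040,000 L.
Alkalinity to neutralize: (180 − 123) = 57 mg/L as CaCO₃ × 1,040,000 L = 59,280 g as CaCO₃.
Equivalents of H⁺ required: 59,280 ÷ 50 g/eq = 1186 eq = 1186 mol NaHSO₄.
Mass of NaHSO₄: 1186 × 120.1 = 142,400 g.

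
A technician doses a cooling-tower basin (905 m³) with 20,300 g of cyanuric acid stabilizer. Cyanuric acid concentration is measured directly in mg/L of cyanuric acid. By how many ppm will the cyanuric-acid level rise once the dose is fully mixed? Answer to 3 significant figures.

Volume: 905 m³ = 905,000 L.
Rise: 20,300 g / 905,000 L × 1000 = 22.43 mg/L.

22.4 ppm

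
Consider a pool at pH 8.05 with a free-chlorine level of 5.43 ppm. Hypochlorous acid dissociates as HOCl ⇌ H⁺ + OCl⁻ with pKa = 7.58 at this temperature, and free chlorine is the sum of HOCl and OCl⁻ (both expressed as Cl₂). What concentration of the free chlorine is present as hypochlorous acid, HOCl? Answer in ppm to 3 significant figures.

[OCl⁻]/[HOCl] = 10^(pH − pKa) = 10^(8.05 − 7.58) = 10^0.47 = 2.951.
Fraction as HOCl = 1 / (1 + 2.951) = 0.2531.
HOCl = 0.2531 × 5.43 ppm = 1.374 ppm.

1.37 ppm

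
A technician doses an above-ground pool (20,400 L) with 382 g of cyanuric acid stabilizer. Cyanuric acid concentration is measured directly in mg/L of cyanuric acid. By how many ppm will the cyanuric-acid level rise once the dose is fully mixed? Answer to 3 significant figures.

Rise: 382 g / 20,400 L × 1000 = 18.73 mg/L.

18.7 ppm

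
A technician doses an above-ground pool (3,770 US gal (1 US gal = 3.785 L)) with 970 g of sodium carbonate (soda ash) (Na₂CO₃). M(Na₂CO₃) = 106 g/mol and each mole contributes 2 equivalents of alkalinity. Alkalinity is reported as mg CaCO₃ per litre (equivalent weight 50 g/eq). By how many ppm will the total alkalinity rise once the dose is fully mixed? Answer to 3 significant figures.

64.1 ppm

Volume: 3,770 US gal × 3.785 L/gal = 14,269 L.
Moles of Na₂CO₃: 970 g ÷ 106 g/mol = 9.151 mol → 18.3 eq of alkalinity.
As CaCO₃: 18.3 eq × 50 g/eq = 915.1 g.
Rise: 915.1 g / 14,269 L × 1000 = 64.13 mg/L.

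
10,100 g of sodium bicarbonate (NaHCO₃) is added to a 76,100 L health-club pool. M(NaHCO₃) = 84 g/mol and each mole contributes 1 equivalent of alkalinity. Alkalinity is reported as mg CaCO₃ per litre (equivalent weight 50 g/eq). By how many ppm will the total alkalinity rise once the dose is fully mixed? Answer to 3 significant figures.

79.0 ppm

Moles of NaHCO₃: 10,100 g ÷ 84 g/mol = 120.2 mol → 120.2 eq of alkalinity.
As CaCO₃: 120.2 eq × 50 g/eq = 6012 g.
Rise: 6012 g / 76,100 L × 1000 = 79 mg/L.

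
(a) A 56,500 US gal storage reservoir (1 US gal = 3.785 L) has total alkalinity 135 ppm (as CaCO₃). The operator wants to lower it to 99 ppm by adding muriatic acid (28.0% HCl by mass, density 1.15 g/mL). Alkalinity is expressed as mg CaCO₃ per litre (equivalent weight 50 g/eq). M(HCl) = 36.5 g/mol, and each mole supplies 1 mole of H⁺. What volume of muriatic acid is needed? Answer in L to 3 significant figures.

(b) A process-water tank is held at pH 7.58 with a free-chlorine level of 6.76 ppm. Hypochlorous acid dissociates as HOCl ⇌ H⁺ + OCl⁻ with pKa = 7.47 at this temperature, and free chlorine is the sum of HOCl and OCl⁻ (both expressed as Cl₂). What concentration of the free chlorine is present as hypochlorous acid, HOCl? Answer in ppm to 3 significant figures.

(a) Volume: 56,500 US gal × 3.785 L/gal = 213,852 L.
(a) Alkalinity to neutralize: (135 − 99) = 36 mg/L as CaCO₃ × 213,852 L = 7699 g as CaCO₃.
(a) Equivalents of H⁺ required: 7699 ÷ 50 g/eq = 154 eq = 154 mol HCl.
(a) Mass of HCl: 154 × 36.5 = 5620 g.
(a) Mass of 28.0% solution: 5620 / 0.28 = 20,070 g.
(a) Volume: 20,070 g ÷ 1.15 g/mL = 17,450 mL.

(b) [OCl⁻]/[HOCl] = 10^(pH − pKa) = 10^(7.58 − 7.47) = 10^0.11 = 1.288.
(b) Fraction as HOCl = 1 / (1 + 1.288) = 0.437.
(b) HOCl = 0.437 × 6.76 ppm = 2.954 ppm.

(a) 17.5 L; (b) 2.95 ppm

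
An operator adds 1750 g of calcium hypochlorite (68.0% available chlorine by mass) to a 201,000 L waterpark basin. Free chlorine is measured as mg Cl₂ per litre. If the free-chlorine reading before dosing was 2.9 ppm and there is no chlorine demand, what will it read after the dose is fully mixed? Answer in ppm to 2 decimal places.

Available chlorine delivered: 1750 g × 0.68 = 1190 g as Cl₂.
Concentration rise: 1190 g / 201,000 L = 5.92 mg/L = 5.92 ppm.
Final FC: 2.9 + 5.92 = 8.82 ppm.

8.82 ppm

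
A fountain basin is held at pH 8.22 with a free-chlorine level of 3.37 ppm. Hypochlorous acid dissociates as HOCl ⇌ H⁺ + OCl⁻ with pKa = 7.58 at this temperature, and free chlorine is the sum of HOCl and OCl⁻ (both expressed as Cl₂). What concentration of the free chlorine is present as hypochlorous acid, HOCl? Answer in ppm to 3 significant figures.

0.628 ppm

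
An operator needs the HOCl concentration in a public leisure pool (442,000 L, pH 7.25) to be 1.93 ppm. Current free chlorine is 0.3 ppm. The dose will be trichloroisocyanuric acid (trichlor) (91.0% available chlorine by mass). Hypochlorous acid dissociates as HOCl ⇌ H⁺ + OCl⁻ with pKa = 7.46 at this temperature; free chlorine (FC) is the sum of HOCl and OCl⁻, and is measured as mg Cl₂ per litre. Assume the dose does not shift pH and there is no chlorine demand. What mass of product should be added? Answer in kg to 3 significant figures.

[OCl⁻]/[HOCl] = 10^(pH − pKa) = 10^(7.25 − 7.46) = 0.6166; fraction as HOCl = 1/(1 + 0.6166) = 0.6186.
Free chlorine required for 1.93 ppm HOCl: 1.93 / 0.6186 = 3.12 ppm.
FC to add: 3.12 − 0.3 = 2.82 mg/L as Cl₂.
Cl₂ equivalent: 2.82 mg/L × 442,000 L = 1246 g.
Product at 91.0% available Cl: 1246 / 0.91 = 1370 g.

1.37 kg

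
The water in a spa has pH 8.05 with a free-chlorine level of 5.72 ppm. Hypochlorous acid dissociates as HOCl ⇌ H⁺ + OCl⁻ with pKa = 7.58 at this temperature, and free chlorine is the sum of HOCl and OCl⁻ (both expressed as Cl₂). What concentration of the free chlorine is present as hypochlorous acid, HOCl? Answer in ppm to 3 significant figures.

[OCl⁻]/[HOCl] = 10^(pH − pKa) = 10^(8.05 − 7.58) = 10^0.47 = 2.951.
Fraction as HOCl = 1 / (1 + 2.951) = 0.2531.
HOCl = 0.2531 × 5.72 ppm = 1.448 ppm.

1.45 ppm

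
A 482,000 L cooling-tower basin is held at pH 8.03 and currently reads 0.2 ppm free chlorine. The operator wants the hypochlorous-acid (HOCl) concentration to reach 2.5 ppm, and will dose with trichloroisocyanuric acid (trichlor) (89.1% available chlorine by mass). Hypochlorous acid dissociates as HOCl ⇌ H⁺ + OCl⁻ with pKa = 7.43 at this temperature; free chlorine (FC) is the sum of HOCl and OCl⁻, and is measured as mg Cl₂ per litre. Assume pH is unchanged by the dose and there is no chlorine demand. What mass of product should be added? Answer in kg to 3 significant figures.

[OCl⁻]/[HOCl] = 10^(pH − pKa) = 10^(8.03 − 7.43) = 3.981; fraction as HOCl = 1/(1 + 3.981) = 0.2008.
Free chlorine required for 2.5 ppm HOCl: 2.5 / 0.2008 = 12.45 ppm.
FC to add: 12.45 − 0.2 = 12.25 mg/L as Cl₂.
Cl₂ equivalent: 12.25 mg/L × 482,000 L = 5906 g.
Product at 89.1% available Cl: 5906 / 0.891 = 6628 g.

6.63 kg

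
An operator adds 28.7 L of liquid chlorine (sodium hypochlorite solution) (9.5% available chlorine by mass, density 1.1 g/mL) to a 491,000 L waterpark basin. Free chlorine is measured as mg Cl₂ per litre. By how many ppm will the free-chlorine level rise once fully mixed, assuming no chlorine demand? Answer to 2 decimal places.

Mass of solution: 28.7 L × 1000 mL/L × 1.1 g/mL = 31,570 g.
Available chlorine delivered: 31,570 g × 0.095 = 2999 g as Cl₂.
Concentration rise: 2999 g / 491,000 L = 6.108 mg/L = 6.11 ppm.

6.11 ppm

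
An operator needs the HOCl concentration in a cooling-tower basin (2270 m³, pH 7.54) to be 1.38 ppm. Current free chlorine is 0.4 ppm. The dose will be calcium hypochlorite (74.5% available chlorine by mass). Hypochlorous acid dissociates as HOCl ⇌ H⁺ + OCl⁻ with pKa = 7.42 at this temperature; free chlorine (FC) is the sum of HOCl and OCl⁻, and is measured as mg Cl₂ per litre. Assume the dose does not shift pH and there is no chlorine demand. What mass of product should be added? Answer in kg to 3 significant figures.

8.53 kg

Volume: 2270 m³ = 2,270,000 L.
[OCl⁻]/[HOCl] = 10^(pH − pKa) = 10^(7.54 − 7.42) = 1.318; fraction as HOCl = 1/(1 + 1.318) = 0.4314.
Free chlorine required for 1.38 ppm HOCl: 1.38 / 0.4314 = 3.199 ppm.
FC to add: 3.199 − 0.4 = 2.799 mg/L as Cl₂.
Cl₂ equivalent: 2.799 mg/L × 2,270,000 L = 6354 g.
Product at 74.5% available Cl: 6354 / 0.745 = 8529 g.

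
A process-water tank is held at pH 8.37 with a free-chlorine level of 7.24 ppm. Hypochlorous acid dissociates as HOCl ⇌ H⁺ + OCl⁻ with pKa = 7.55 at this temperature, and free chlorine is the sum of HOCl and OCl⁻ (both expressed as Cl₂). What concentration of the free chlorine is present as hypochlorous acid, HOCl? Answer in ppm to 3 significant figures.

[OCl⁻]/[HOCl] = 10^(pH − pKa) = 10^(8.37 − 7.55) = 10^0.82 = 6.607.
Fraction as HOCl = 1 / (1 + 6.607) = 0.1315.
HOCl = 0.1315 × 7.24 ppm = 0.9518 ppm.

0.952 ppm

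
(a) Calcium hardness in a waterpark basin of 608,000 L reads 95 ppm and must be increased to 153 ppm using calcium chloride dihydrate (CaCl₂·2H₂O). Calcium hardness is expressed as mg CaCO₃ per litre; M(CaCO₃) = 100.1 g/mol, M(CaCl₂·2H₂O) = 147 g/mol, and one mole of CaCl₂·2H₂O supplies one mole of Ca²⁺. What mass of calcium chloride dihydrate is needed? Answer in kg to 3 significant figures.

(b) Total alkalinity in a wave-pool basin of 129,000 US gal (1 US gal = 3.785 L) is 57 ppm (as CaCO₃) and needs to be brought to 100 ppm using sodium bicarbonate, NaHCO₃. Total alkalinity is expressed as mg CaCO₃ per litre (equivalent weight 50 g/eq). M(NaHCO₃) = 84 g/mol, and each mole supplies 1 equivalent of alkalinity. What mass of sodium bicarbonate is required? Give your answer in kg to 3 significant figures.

(a) 51.8 kg; (b) 35.3 kg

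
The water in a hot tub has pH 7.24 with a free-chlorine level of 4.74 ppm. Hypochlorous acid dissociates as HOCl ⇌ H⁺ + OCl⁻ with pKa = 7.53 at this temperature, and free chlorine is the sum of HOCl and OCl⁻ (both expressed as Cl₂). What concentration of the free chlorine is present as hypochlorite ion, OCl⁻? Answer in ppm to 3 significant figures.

[OCl⁻]/[HOCl] = 10^(pH − pKa) = 10^(7.24 − 7.53) = 10^-0.29 = 0.5129.
Fraction as HOCl = 1 / (1 + 0.5129) = 0.661.
OCl⁻ = (1 − 0.661) × 4.74 ppm = 1.607 ppm.

1.61 ppm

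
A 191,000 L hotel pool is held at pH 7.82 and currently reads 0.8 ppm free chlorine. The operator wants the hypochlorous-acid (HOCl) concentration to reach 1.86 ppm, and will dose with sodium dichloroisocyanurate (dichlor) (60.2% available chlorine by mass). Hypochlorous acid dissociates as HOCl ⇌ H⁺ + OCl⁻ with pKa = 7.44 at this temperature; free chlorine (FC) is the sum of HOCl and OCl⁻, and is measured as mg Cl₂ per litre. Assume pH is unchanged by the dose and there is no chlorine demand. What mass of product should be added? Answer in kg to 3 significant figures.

1.75 kg

[OCl⁻]/[HOCl] = 10^(pH − pKa) = 10^(7.82 − 7.44) = 2.399; fraction as HOCl = 1/(1 + 2.399) = 0.2942.
Free chlorine required for 1.86 ppm HOCl: 1.86 / 0.2942 = 6.322 ppm.
FC to add: 6.322 − 0.8 = 5.522 mg/L as Cl₂.
Cl₂ equivalent: 5.522 mg/L × 191,000 L = 1055 g.
Product at 60.2% available Cl: 1055 / 0.602 = 1752 g.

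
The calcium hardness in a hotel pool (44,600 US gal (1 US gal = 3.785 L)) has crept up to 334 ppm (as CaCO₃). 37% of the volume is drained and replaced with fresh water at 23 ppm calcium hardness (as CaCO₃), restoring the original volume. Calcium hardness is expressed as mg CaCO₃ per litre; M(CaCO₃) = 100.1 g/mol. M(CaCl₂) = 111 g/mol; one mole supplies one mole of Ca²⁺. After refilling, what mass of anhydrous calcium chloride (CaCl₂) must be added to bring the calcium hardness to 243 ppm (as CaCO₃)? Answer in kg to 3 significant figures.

Volume: 44,600 US gal × 3.785 L/gal = 168,811 L.
After draining 37% and refilling: 334 × 0.63 + 23 × 0.37 = 218.93 ppm.
Deficit to target: 243 − 218.93 = 24.07 mg/L.
As CaCO₃: 24.07 mg/L × 168,811 L = 4063 g; ÷ 100.1 = 40.59 mol Ca²⁺.
Mass: 40.59 × 111 = 4506 g.

4.51 kg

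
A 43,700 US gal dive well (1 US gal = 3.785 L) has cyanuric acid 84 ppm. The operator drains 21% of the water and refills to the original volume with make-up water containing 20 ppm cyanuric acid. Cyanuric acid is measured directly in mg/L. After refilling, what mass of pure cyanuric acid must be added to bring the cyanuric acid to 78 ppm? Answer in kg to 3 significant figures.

Volume: 43,700 US gal × 3.785 L/gal = 165,404 L.
After draining 21% and refilling: 84 × 0.79 + 20 × 0.21 = 70.56 ppm.
Deficit to target: 78 − 70.56 = 7.44 mg/L.
Mass: 7.44 mg/L × 165,404 L = 1231 g cyanuric acid.

1.23 kg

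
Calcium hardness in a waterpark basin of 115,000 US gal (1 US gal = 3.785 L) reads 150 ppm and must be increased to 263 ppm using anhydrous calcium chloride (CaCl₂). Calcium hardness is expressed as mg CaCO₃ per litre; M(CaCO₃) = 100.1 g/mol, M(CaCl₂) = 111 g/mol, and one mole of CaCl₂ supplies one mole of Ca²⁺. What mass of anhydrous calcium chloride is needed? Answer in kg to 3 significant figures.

54.5 kg

Volume: 115,000 US gal × 3.785 L/gal = 435,275 L.
Hardness to add: (263 − 150) = 113 mg/L as CaCO₃ × 435,275 L = 49,190 g as CaCO₃.
Moles of Ca²⁺ (1 mol Ca²⁺ ≡ 1 mol CaCO₃): 49,190 / 100.1 g/mol = 491.4 mol.
Mass of CaCl₂: 491.4 × 111 = 54,540 g.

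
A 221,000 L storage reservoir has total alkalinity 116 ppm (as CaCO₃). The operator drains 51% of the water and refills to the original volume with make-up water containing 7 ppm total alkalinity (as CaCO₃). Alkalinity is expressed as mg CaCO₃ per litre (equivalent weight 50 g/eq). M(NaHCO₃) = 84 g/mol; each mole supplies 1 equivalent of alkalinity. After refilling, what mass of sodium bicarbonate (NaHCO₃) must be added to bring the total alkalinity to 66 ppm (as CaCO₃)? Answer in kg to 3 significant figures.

2.08 kg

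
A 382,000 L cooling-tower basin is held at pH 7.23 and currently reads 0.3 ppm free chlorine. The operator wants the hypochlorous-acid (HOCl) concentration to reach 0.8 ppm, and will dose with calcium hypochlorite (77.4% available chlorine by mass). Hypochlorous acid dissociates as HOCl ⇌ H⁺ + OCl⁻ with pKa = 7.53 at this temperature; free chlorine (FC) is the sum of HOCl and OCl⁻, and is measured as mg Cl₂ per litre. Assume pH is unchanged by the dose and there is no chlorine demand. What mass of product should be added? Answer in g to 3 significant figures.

[OCl⁻]/[HOCl] = 10^(pH − pKa) = 10^(7.23 − 7.53) = 0.5012; fraction as HOCl = 1/(1 + 0.5012) = 0.6661.
Free chlorine required for 0.8 ppm HOCl: 0.8 / 0.6661 = 1.201 ppm.
FC to add: 1.201 − 0.3 = 0.9009 mg/L as Cl₂.
Cl₂ equivalent: 0.9009 mg/L × 382,000 L = 344.2 g.
Product at 77.4% available Cl: 344.2 / 0.774 = 444.7 g.

445 g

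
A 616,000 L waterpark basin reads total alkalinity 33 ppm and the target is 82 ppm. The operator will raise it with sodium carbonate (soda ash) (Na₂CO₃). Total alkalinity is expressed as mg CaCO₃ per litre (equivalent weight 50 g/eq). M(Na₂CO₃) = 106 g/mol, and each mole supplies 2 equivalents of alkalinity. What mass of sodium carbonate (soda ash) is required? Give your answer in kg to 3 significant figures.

32.0 kg

Alkalinity to add: (82 − 33) = 49 mg/L as CaCO₃ × 616,000 L = 30,180 g as CaCO₃.
Equivalents: 30,180 g ÷ 50 g/eq = 603.7 eq.
Each mole of Na₂CO₃ supplies 2 eq, so 603.7 / 2 = 301.8 mol.
Mass: 301.8 mol × 106 g/mol = 32,000 g.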